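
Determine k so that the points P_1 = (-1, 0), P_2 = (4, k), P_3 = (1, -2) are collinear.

The three points are collinear iff det[P_1P_2; P_1P_3] = 0.
This determinant is linear in k: (-2)k + (-10) = 0, so k = -5.

-5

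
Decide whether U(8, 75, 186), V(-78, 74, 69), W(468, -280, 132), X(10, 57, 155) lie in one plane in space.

No

The four points are coplanar iff the 3×3 determinant with rows UV, UW, UX is zero.
Rows: (-86, -1, -117), (460, -355, -54), (2, -18, -31).
Expanding along the first row: (-86)(10033) − (-1)(-14152) + (-117)(-7570) = 8700.
Nonzero ⇒ not coplanar.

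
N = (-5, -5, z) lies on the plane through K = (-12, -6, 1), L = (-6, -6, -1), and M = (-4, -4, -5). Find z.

-3

A normal to the plane is n = KL × KM = (4, 20, 12).
N lies in the plane iff n · KN = 0.
This gives (12)z + (36) = 0, so z = -3.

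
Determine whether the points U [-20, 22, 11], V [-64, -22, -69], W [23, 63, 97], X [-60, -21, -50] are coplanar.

A normal to the plane through U, V, W is n = UV × UW = (-504, 344, 88).
The plane has equation n·P = 18616. For X: n·X = 18616.
Equal, so X lies in the plane and all four are coplanar.

Yes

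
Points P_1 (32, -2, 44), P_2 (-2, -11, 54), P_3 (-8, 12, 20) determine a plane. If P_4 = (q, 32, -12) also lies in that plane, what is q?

The plane through P_1, P_2, P_3 has equation 76x − 1216y − 836z = -31920.
Substituting P_4: (76)q + (-28880) = -31920, so q = -40.

-40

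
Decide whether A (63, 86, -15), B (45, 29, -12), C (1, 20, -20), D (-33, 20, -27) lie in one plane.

Yes

A normal to the plane through A, B, C is n = AB × AC = (483, -276, -2346).
The plane has equation n·P = 41883. For D: n·D = 41883.
Equal, so D lies in the plane and all four are coplanar.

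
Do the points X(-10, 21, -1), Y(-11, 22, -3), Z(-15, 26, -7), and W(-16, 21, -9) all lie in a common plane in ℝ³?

A normal to the plane through X, Y, Z is n = XY × XZ = (4, 4, 0).
The plane has equation n·P = 44. For W: n·W = 20.
20 ≠ 44, so W is off the plane.

No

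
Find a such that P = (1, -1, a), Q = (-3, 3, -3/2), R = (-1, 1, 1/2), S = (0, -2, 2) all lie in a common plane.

5/2

The points are coplanar iff PQ · (PR × PS) = 0.
Expanding, this is linear in a: (4)a + (-10) = 0.
So a = 5/2.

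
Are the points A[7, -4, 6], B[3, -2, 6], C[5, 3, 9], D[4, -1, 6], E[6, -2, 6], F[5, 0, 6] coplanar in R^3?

The plane through A, B, C has normal n = AB × AC = (6, 12, -24) and equation n·P = -150.
Checking the remaining points: n·D = -132, n·E = -132, n·F = -114.
Since n·D = -132 ≠ -150, D is off the plane and the points are not all coplanar.

No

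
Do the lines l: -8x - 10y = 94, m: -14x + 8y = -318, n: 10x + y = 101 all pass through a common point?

No

The three lines meet at one point iff the augmented coefficient matrix [aᵢ bᵢ cᵢ] has rank < 3, i.e. its determinant vanishes.
Here the determinant is -184.
Nonzero, so no common point exists.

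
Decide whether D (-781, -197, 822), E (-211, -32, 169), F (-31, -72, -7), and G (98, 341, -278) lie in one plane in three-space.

Yes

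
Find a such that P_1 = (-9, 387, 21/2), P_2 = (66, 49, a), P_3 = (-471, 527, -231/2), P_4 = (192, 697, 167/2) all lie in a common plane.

31/2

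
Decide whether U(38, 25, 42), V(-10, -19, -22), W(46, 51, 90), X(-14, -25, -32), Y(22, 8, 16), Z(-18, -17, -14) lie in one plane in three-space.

Yes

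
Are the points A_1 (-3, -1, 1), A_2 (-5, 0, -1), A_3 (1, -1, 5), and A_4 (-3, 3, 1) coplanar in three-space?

The four points are coplanar iff the 3×3 determinant with rows A_1A_2, A_1A_3, A_1A_4 is zero.
Rows: (-2, 1, -2), (4, 0, 4), (0, 4, 0).
Expanding along the first row: (-2)(-16) − (1)(0) + (-2)(16) = 0.
Zero determinant ⇒ coplanar.

Yes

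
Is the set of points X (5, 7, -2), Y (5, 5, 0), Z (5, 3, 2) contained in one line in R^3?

XY = (0, -2, 2), XZ = (0, -4, 4).
Each component of XZ is 2 times the corresponding component of XY, so XZ = 2·XY and the points are collinear.

Yes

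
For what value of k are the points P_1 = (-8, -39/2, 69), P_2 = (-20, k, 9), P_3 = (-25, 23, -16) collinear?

Direction P_1P_3 = (-17, 85/2, -85). From the x-coordinate of P_2, the parameter along the line is τ = (-20 − (-8))/(-17) = 12/17.
Then k = (-39/2) + 12/17·(85/2) = 21/2.

21/2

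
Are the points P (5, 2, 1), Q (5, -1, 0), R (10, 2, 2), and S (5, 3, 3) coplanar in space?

No

A normal to the plane through P, Q, R is n = PQ × PR = (-3, -5, 15).
The plane has equation n·X = -10. For S: n·S = 15.
15 ≠ -10, so S is off the plane.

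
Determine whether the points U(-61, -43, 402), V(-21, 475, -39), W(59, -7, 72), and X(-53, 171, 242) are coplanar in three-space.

With U as base: UV = (40, 518, -441), UW = (120, 36, -330), UX = (8, 214, -160).
UW × UX = (64860, 16560, 25392).
UV · (UW × UX) = -25392.
Since -25392 ≠ 0, the four points are not coplanar.

No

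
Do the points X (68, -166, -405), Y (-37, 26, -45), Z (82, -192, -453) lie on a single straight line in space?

No

XY = (-105, 192, 360), XZ = (14, -26, -48).
XY × XZ = (144, 0, 42).
The cross product is nonzero, so the points do not lie on one line.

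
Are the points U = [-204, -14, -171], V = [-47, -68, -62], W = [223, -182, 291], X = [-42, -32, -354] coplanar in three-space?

Yes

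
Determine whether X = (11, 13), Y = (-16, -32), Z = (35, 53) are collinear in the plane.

Yes

XY = (-27, -45), XZ = (24, 40).
Twice the signed area of △XYZ is (-27)(40) − (-45)(24) = 0.
The triangle is degenerate (zero area), so the points are collinear.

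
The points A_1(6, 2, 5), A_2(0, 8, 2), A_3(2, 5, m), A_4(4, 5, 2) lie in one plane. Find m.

5

Normal to plane A_1A_2A_4: n = (-9, -12, -6); plane equation n·P = -108.
Requiring n·A_3 = -108: (-6)m + (-78) = -108.
So m = 5.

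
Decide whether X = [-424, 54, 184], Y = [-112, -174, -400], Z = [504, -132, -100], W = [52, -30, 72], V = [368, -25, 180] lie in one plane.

No

The plane through X, Y, Z has normal n = XY × XZ = (-43872, -453344, 153552) and equation n·P = 22374720.
Checking the remaining points: n·W = 22374720, n·V = 22828064.
Since n·V = 22828064 ≠ 22374720, V is off the plane and the points are not all coplanar.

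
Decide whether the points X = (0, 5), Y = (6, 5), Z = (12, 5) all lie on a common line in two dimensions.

Yes

XY = (6, 0), XZ = (12, 0).
Twice the signed area of △XYZ is (6)(0) − (0)(12) = 0.
The triangle is degenerate (zero area), so the points are collinear.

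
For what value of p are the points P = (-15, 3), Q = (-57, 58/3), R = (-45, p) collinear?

Collinearity: (R − P) must be parallel to (Q − P) = (-42, 49/3).
Cross-multiplying the components: (p − 3)·(-42) = (-30)·(49/3).
Solving gives p = 44/3.

44/3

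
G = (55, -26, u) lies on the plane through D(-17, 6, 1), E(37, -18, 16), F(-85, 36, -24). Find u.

Coplanarity requires DE · (DF × DG) = 0.
DE = (54, -24, 15), DF = (-68, 30, -25); the triple product is linear in u with coefficient -12 and constant term 252.
Setting it to zero: u = 21.

21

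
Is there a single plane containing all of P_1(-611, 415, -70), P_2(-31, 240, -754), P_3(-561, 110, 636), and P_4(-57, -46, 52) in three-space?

With P_1 as base: P_1P_2 = (580, -175, -684), P_1P_3 = (50, -305, 706), P_1P_4 = (554, -461, 122).
P_1P_3 × P_1P_4 = (288256, 385024, 145920).
P_1P_2 · (P_1P_3 × P_1P_4) = 0.
The scalar triple product vanishes, so the four points are coplanar.

Yes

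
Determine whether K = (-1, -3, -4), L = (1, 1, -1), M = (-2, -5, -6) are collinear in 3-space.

KL = (2, 4, 3), KM = (-1, -2, -2).
Comparing components 2 and 3: (4)(-2) − (3)(-2) = -2 ≠ 0, so KL and KM are not parallel and the points are not collinear.

No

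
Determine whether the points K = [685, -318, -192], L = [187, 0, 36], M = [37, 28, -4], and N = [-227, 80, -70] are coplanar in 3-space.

The four points are coplanar iff the 3×3 determinant with rows KL, KM, KN is zero.
Rows: (-498, 318, 228), (-648, 346, 188), (-912, 398, 122).
Expanding along the first row: (-498)(-32612) − (318)(92400) + (228)(57648) = 1320.
Nonzero ⇒ not coplanar.

No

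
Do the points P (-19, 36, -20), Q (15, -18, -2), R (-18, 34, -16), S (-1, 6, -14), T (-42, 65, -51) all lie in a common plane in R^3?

The plane through P, Q, R has normal n = PQ × PR = (-180, -118, -14) and equation n·X = -548.
Checking the remaining points: n·S = -332, n·T = 604.
Since n·S = -332 ≠ -548, S is off the plane and the points are not all coplanar.

No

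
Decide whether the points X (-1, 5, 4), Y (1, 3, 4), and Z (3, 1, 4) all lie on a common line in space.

Yes

XY = (2, -2, 0), XZ = (4, -4, 0).
Each component of XZ is 2 times the corresponding component of XY, so XZ = 2·XY and the points are collinear.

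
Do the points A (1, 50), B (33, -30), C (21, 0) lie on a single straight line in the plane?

Yes

AB = (32, -80), AC = (20, -50).
det[AB; AC] = (32)(-50) − (-80)(20) = 0.
The determinant is zero, so the points are collinear.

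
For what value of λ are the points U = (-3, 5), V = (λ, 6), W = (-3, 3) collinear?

Collinearity: (V − U) must be parallel to (W − U) = (0, -2).
Cross-multiplying the components: (λ − (-3))·(-2) = (1)·(0).
Solving gives λ = -3.

-3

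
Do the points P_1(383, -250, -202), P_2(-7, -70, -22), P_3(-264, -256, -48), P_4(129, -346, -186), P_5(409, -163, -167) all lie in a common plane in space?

The plane through P_1, P_2, P_3 has normal n = P_1P_2 × P_1P_3 = (28800, -56400, 118800) and equation n·P = 1132800.
Checking the remaining points: n·P_4 = 1132800, n·P_5 = 1132800.
All equal 1132800, so all 5 points lie in one plane.

Yes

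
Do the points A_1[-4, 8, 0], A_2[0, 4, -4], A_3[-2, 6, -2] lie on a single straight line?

A_1A_2 = (4, -4, -4), A_1A_3 = (2, -2, -2).
A_1A_2 × A_1A_3 = (0, 0, 0).
The cross product vanishes, so the three points are collinear.

Yes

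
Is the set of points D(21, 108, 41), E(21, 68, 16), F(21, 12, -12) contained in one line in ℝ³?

No

DE = (0, -40, -25), DF = (0, -96, -53).
Comparing components 2 and 3: (-40)(-53) − (-25)(-96) = -280 ≠ 0, so DE and DF are not parallel and the points are not collinear.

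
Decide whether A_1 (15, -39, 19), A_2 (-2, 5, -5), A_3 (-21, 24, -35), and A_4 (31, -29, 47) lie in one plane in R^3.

Yes

With A_1 as base: A_1A_2 = (-17, 44, -24), A_1A_3 = (-36, 63, -54), A_1A_4 = (16, 10, 28).
A_1A_3 × A_1A_4 = (2304, 144, -1368).
A_1A_2 · (A_1A_3 × A_1A_4) = 0.
The scalar triple product vanishes, so the four points are coplanar.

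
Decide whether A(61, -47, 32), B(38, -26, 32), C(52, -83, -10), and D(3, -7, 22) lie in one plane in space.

No

With A as base: AB = (-23, 21, 0), AC = (-9, -36, -42), AD = (-58, 40, -10).
AC × AD = (2040, 2346, -2448).
AB · (AC × AD) = 2346.
Since 2346 ≠ 0, the four points are not coplanar.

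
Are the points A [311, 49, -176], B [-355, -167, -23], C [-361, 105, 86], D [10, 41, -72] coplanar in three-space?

With A as base: AB = (-666, -216, 153), AC = (-672, 56, 262), AD = (-301, -8, 104).
AC × AD = (7920, -8974, 22232).
AB · (AC × AD) = 65160.
Since 65160 ≠ 0, the four points are not coplanar.

No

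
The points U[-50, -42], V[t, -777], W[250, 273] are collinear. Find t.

-750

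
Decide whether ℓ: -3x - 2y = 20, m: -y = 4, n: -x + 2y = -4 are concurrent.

Yes

Intersecting ℓ and m: solving the 2×2 system gives (x, y) = (-4, -4).
Substitute into n: (-1)(-4) + (2)(-4) = -4.
This equals -4, so (-4, -4) lies on all three lines and they are concurrent.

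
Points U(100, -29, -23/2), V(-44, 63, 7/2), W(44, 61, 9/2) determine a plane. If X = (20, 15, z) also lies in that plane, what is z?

-9/2

A normal to the plane is n = UV × UW = (122, 1464, -7808).
X lies in the plane iff n · UX = 0.
This gives (-7808)z + (-35136) = 0, so z = -9/2.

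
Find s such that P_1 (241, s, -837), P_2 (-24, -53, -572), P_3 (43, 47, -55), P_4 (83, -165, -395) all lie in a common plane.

-625

The points are coplanar iff P_1P_2 · (P_1P_3 × P_1P_4) = 0.
Expanding, this is linear in s: (-43460)s + (-27162500) = 0.
So s = -625.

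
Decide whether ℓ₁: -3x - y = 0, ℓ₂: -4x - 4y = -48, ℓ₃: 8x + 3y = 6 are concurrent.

Yes

Intersecting ℓ₁ and ℓ₂: solving the 2×2 system gives (x, y) = (-6, 18).
Substitute into ℓ₃: (8)(-6) + (3)(18) = 6.
This equals 6, so (-6, 18) lies on all three lines and they are concurrent.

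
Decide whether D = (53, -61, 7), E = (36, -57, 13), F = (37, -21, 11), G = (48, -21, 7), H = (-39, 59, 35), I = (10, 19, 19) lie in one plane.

The plane through D, E, F has normal n = DE × DF = (-224, -28, -616) and equation n·P = -14476.
Checking the remaining points: n·G = -14476, n·H = -14476, n·I = -14476.
All equal -14476, so all 6 points lie in one plane.

Yes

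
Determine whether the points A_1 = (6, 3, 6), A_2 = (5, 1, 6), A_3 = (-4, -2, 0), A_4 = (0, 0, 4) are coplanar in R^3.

No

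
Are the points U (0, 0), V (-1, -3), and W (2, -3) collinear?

UV = (-1, -3), UW = (2, -3).
det[UV; UW] = (-1)(-3) − (-3)(2) = 9.
The determinant is nonzero, so they are not collinear.

No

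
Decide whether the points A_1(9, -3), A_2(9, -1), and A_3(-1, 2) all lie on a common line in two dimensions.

A_1A_2 = (0, 2), A_1A_3 = (-10, 5).
det[A_1A_2; A_1A_3] = (0)(5) − (2)(-10) = 20.
The determinant is nonzero, so they are not collinear.

No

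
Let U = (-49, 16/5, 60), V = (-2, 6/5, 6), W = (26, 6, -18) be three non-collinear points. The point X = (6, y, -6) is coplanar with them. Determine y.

-6/5

Coplanarity requires UV · (UW × UX) = 0.
UV = (47, -2, -54), UW = (75, 14/5, -78); the triple product is linear in y with coefficient -384 and constant term -2304/5.
Setting it to zero: y = -6/5.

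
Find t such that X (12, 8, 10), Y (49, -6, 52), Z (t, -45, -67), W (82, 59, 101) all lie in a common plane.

Normal to plane XYW: n = (-3416, -427, 2867); plane equation n·P = -15738.
Requiring n·Z = -15738: (-3416)t + (-172874) = -15738.
So t = -46.

-46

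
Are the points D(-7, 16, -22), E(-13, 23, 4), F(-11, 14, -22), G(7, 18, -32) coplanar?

No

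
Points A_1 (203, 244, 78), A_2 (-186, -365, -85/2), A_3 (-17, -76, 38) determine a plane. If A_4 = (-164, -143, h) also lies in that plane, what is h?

361/2

Coplanarity requires A_1A_2 · (A_1A_3 × A_1A_4) = 0.
A_1A_2 = (-389, -609, -241/2), A_1A_3 = (-220, -320, -40); the triple product is linear in h with coefficient -9500 and constant term 1714750.
Setting it to zero: h = 361/2.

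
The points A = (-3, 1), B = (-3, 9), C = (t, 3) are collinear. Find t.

-3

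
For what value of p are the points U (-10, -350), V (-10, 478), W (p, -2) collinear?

-10

The three points are collinear iff det[UV; UW] = 0.
This determinant is linear in p: (-828)p + (-8280) = 0, so p = -10.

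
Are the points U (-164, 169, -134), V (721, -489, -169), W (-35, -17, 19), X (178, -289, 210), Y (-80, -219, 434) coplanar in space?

Yes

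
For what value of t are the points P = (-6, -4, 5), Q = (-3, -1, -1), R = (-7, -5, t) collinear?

7

Collinearity requires PQ × PR = 0; each component is linear in t.
The x-component gives (3)t + (-21) = 0, so t = 7.
The remaining components then also vanish.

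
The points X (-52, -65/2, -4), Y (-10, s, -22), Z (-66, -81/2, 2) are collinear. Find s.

-17/2

Collinearity requires XY × XZ = 0; each component is linear in s.
The x-component gives (6)s + (51) = 0, so s = -17/2.
The remaining components then also vanish.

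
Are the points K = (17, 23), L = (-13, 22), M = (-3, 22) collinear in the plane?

KL = (-30, -1), KM = (-20, -1).
det[KL; KM] = (-30)(-1) − (-1)(-20) = 10.
The determinant is nonzero, so they are not collinear.

No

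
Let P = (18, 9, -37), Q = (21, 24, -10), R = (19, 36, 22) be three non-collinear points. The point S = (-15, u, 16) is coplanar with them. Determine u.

-2

Coplanarity requires PQ · (PR × PS) = 0.
PQ = (3, 15, 27), PR = (1, 27, 59); the triple product is linear in u with coefficient -150 and constant term -300.
Setting it to zero: u = -2.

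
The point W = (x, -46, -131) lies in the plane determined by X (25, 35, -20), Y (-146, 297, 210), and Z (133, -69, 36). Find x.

67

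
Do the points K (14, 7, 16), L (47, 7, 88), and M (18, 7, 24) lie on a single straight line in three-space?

KL = (33, 0, 72), KM = (4, 0, 8).
KL × KM = (0, 24, 0).
The cross product is nonzero, so the points do not lie on one line.

No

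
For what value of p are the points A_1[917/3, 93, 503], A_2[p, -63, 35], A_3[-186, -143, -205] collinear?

Direction A_1A_3 = (-1475/3, -236, -708). From the y-coordinate of A_2, the parameter along the line is τ = (-63 − 93)/(-236) = 39/59.
Then p = 917/3 + 39/59·(-1475/3) = -58/3.

-58/3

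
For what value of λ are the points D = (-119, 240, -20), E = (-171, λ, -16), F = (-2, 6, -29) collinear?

344

Direction DF = (117, -234, -9). From the x-coordinate of E, the parameter along the line is τ = (-171 − (-119))/117 = -4/9.
Then λ = 240 + (-4/9)·(-234) = 344.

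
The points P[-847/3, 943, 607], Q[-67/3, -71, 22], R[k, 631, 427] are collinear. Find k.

-607/3

Collinearity requires PQ × PR = 0; each component is linear in k.
The y-component gives (-585)k + (-118365) = 0, so k = -607/3.
The remaining components then also vanish.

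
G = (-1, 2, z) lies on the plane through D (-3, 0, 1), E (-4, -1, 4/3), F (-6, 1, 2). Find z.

A normal to the plane is n = DE × DF = (-4/3, 0, -4).
G lies in the plane iff n · DG = 0.
This gives (-4)z + (4/3) = 0, so z = 1/3.

1/3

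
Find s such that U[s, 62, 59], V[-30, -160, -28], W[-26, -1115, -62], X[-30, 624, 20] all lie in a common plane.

-18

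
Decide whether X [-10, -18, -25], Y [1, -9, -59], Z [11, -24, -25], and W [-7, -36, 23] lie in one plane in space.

Yes

The four points are coplanar iff the 3×3 determinant with rows XY, XZ, XW is zero.
Rows: (11, 9, -34), (21, -6, 0), (3, -18, 48).
Expanding along the first row: (11)(-288) − (9)(1008) + (-34)(-360) = 0.
Zero determinant ⇒ coplanar.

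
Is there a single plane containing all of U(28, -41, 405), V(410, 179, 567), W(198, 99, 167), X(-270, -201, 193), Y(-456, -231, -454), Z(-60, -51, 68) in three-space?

Yes

The plane through U, V, W has normal n = UV × UW = (-75040, 118456, 16080) and equation n·P = -445416.
Checking the remaining points: n·X = -445416, n·Y = -445416, n·Z = -445416.
All equal -445416, so all 6 points lie in one plane.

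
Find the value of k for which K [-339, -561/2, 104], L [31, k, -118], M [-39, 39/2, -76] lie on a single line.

179/2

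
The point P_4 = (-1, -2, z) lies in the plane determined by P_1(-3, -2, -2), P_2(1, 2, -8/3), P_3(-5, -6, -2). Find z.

The plane through P_1, P_2, P_3 has equation −(8/3)x + (4/3)y − 8z = 64/3.
Substituting P_4: (-8)z + (0) = 64/3, so z = -8/3.

-8/3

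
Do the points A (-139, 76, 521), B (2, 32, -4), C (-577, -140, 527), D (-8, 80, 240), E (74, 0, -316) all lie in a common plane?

Yes

The plane through A, B, C has normal n = AB × AC = (-113664, 229104, -49728) and equation n·P = 7302912.
Checking the remaining points: n·D = 7302912, n·E = 7302912.
All equal 7302912, so all 5 points lie in one plane.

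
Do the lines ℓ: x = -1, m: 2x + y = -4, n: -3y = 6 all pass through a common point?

Yes

The three lines meet at one point iff the augmented coefficient matrix [aᵢ bᵢ cᵢ] has rank < 3, i.e. its determinant vanishes.
Here the determinant is 0.
It vanishes, so the lines are concurrent at (-1, -2).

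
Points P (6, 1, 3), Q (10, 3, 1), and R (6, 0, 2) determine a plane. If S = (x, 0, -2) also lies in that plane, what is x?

The plane through P, Q, R has equation −4x + 4y − 4z = -32.
Substituting S: (-4)x + (8) = -32, so x = 10.

10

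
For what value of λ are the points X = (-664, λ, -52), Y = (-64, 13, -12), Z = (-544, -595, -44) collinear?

Direction YZ = (-480, -608, -32). From the x-coordinate of X, the parameter along the line is τ = (-664 − (-64))/(-480) = 5/4.
Then λ = 13 + 5/4·(-608) = -747.

-747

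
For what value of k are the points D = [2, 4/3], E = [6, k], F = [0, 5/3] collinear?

The three points are collinear iff det[DE; DF] = 0.
This determinant is linear in k: (2)k + (-4/3) = 0, so k = 2/3.

2/3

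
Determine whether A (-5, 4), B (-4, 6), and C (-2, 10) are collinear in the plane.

AB = (1, 2), AC = (3, 6).
det[AB; AC] = (1)(6) − (2)(3) = 0.
The determinant is zero, so the points are collinear.

Yes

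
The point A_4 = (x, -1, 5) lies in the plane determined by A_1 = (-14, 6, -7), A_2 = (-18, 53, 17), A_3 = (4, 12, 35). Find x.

A normal to the plane is n = A_1A_2 × A_1A_3 = (1830, 600, -870).
A_4 lies in the plane iff n · A_1A_4 = 0.
This gives (1830)x + (10980) = 0, so x = -6.

-6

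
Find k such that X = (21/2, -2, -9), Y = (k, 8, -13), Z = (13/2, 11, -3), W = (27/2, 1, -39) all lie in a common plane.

Normal to plane XZW: n = (-408, -102, -51); plane equation n·P = -3621.
Requiring n·Y = -3621: (-408)k + (-153) = -3621.
So k = 17/2.

17/2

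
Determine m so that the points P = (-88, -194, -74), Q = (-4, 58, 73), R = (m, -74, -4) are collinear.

Direction PQ = (84, 252, 147). From the y-coordinate of R, the parameter along the line is τ = (-74 − (-194))/252 = 10/21.
Then m = (-88) + 10/21·(84) = -48.

-48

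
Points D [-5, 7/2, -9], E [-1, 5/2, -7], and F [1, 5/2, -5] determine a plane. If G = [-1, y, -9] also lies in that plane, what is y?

3/2

A normal to the plane is n = DE × DF = (-2, -4, 2).
G lies in the plane iff n · DG = 0.
This gives (-4)y + (6) = 0, so y = 3/2.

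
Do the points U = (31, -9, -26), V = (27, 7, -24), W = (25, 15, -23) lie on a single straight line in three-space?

Yes

UV = (-4, 16, 2), UW = (-6, 24, 3).
Each component of UW is 3/2 times the corresponding component of UV, so UW = 3/2·UV and the points are collinear.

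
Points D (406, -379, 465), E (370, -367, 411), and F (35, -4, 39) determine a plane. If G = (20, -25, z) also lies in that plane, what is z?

3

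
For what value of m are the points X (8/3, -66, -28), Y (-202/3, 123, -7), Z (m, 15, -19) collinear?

Direction XY = (-70, 189, 21). From the y-coordinate of Z, the parameter along the line is τ = (15 − (-66))/189 = 3/7.
Then m = 8/3 + 3/7·(-70) = -82/3.

-82/3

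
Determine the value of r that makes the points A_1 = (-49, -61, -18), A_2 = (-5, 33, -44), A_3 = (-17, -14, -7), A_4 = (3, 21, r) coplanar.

Normal to plane A_1A_2A_3: n = (2256, -1316, -940); plane equation n·P = -13348.
Requiring n·A_4 = -13348: (-940)r + (-20868) = -13348.
So r = -8.

-8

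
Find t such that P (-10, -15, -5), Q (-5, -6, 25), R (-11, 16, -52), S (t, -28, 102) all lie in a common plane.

1

The points are coplanar iff PQ · (PR × PS) = 0.
Expanding, this is linear in t: (-1353)t + (1353) = 0.
So t = 1.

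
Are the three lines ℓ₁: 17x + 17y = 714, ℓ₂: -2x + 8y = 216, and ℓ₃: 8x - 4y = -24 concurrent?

Yes

The three lines meet at one point iff the augmented coefficient matrix [aᵢ bᵢ cᵢ] has rank < 3, i.e. its determinant vanishes.
Here the determinant is 0.
It vanishes, so the lines are concurrent at (12, 30).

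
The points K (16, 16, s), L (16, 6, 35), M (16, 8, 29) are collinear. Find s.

Direction LM = (0, 2, -6). From the y-coordinate of K, the parameter along the line is τ = (16 − 6)/2 = 5.
Then s = 35 + 5·(-6) = 5.

5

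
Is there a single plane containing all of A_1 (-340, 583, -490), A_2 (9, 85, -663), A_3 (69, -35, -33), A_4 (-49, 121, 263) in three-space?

Yes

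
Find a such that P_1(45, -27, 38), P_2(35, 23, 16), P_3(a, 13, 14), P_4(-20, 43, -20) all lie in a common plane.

Normal to plane P_1P_2P_4: n = (-1360, 850, 2550); plane equation n·P = 12750.
Requiring n·P_3 = 12750: (-1360)a + (46750) = 12750.
So a = 25.

25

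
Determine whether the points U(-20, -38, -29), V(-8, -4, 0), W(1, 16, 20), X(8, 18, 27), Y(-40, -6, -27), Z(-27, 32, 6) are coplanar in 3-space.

No

The plane through U, V, W has normal n = UV × UW = (100, 21, -66) and equation n·P = -884.
Checking the remaining points: n·X = -604, n·Y = -2344, n·Z = -2424.
Since n·X = -604 ≠ -884, X is off the plane and the points are not all coplanar.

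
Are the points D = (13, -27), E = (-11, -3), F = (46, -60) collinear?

DE = (-24, 24), DF = (33, -33).
det[DE; DF] = (-24)(-33) − (24)(33) = 0.
The determinant is zero, so the points are collinear.

Yes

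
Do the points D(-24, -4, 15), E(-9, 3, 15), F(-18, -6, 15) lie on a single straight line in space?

No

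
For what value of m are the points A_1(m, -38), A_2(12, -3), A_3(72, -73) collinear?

Collinearity: (A_1 − A_2) must be parallel to (A_3 − A_2) = (60, -70).
Cross-multiplying the components: (m − 12)·(-70) = (-35)·(60).
Solving gives m = 42.

42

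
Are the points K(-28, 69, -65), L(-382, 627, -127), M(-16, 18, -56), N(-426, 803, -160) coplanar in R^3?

With K as base: KL = (-354, 558, -62), KM = (12, -51, 9), KN = (-398, 734, -95).
KM × KN = (-1761, -2442, -11490).
KL · (KM × KN) = -26862.
Since -26862 ≠ 0, the four points are not coplanar.

No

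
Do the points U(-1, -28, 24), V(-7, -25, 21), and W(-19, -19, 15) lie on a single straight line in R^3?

Yes

UV = (-6, 3, -3), UW = (-18, 9, -9).
UV × UW = (0, 0, 0).
The cross product vanishes, so the three points are collinear.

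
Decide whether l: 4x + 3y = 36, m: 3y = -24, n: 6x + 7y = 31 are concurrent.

Intersecting l and m: solving the 2×2 system gives (x, y) = (15, -8).
Substitute into n: (6)(15) + (7)(-8) = 34.
But n requires 31 ≠ 34, so the three lines have no common point.

No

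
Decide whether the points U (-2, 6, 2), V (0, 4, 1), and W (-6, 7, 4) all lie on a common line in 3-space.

No

UV = (2, -2, -1), UW = (-4, 1, 2).
UV × UW = (-3, 0, -6).
The cross product is nonzero, so the points do not lie on one line.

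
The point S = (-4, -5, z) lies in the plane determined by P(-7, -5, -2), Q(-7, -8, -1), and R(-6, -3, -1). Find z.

3

Coplanarity requires PQ · (PR × PS) = 0.
PQ = (0, -3, 1), PR = (1, 2, 1); the triple product is linear in z with coefficient 3 and constant term -9.
Setting it to zero: z = 3.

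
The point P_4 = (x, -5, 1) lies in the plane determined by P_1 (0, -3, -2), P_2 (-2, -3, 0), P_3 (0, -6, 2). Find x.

-1/3

The plane through P_1, P_2, P_3 has equation 6x + 8y + 6z = -36.
Substituting P_4: (6)x + (-34) = -36, so x = -1/3.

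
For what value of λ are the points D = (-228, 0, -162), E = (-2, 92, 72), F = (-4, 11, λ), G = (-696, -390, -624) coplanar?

The points are coplanar iff DE · (DF × DG) = 0.
Expanding, this is linear in λ: (45084)λ + (-3561636) = 0.
So λ = 79.

79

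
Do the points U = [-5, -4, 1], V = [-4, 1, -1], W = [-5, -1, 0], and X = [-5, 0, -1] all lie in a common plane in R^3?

No

The four points are coplanar iff the 3×3 determinant with rows UV, UW, UX is zero.
Rows: (1, 5, -2), (0, 3, -1), (0, 4, -2).
Expanding along the first row: (1)(-2) − (5)(0) + (-2)(0) = -2.
Nonzero ⇒ not coplanar.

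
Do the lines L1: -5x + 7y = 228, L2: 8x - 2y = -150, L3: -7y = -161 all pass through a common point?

Intersecting L1 and L2: solving the 2×2 system gives (x, y) = (-297/23, 537/23).
Substitute into L3: (0)(-297/23) + (-7)(537/23) = -3759/23.
But L3 requires -161 ≠ -3759/23, so the three lines have no common point.

No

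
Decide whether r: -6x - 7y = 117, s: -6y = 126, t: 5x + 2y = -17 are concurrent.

Intersecting r and s: solving the 2×2 system gives (x, y) = (5, -21).
Substitute into t: (5)(5) + (2)(-21) = -17.
This equals -17, so (5, -21) lies on all three lines and they are concurrent.

Yes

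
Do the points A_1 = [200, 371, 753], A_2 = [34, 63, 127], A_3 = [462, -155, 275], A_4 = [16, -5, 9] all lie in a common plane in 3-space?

Yes

A normal to the plane through A_1, A_2, A_3 is n = A_1A_2 × A_1A_3 = (-182052, -243360, 168012).
The plane has equation n·P = -183924. For A_4: n·A_4 = -183924.
Equal, so A_4 lies in the plane and all four are coplanar.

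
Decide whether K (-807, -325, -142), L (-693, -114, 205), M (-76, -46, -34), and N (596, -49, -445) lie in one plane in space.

No

The four points are coplanar iff the 3×3 determinant with rows KL, KM, KN is zero.
Rows: (114, 211, 347), (731, 279, 108), (1403, 276, -303).
Expanding along the first row: (114)(-114345) − (211)(-373017) + (347)(-189681) = -148050.
Nonzero ⇒ not coplanar.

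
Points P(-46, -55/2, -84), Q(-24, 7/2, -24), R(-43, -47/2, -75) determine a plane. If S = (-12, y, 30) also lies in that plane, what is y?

29/2

A normal to the plane is n = PQ × PR = (39, -18, -5).
S lies in the plane iff n · PS = 0.
This gives (-18)y + (261) = 0, so y = 29/2.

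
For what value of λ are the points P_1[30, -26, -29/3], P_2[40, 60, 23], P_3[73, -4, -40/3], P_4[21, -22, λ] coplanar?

-16/3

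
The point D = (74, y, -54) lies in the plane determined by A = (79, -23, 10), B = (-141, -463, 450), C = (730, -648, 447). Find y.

49

Coplanarity requires AB · (AC × AD) = 0.
AB = (-220, -440, 440), AC = (651, -625, 437); the triple product is linear in y with coefficient 382580 and constant term -18746420.
Setting it to zero: y = 49.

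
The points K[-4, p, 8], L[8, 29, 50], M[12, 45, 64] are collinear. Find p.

Direction LM = (4, 16, 14). From the x-coordinate of K, the parameter along the line is τ = (-4 − 8)/4 = -3.
Then p = 29 + (-3)·(16) = -19.

-19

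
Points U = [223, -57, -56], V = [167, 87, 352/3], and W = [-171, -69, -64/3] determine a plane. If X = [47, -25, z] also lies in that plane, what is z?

8/3

A normal to the plane is n = UV × UW = (7072, -66352, 57408).
X lies in the plane iff n · UX = 0.
This gives (57408)z + (-153088) = 0, so z = 8/3.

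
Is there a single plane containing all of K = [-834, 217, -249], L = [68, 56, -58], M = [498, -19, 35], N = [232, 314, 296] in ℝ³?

A normal to the plane through K, L, M is n = KL × KM = (-648, -1756, 1580).
The plane has equation n·P = -234040. For N: n·N = -234040.
Equal, so N lies in the plane and all four are coplanar.

Yes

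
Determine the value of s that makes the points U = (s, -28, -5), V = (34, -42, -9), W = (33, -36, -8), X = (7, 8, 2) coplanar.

20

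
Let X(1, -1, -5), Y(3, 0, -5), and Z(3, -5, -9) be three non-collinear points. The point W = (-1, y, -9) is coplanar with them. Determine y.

-7

The plane through X, Y, Z has equation −4x + 8y − 10z = 38.
Substituting W: (8)y + (94) = 38, so y = -7.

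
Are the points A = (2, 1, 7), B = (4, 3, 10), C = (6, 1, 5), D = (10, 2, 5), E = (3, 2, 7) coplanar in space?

The plane through A, B, C has normal n = AB × AC = (-4, 16, -8) and equation n·P = -48.
Checking the remaining points: n·D = -48, n·E = -36.
Since n·E = -36 ≠ -48, E is off the plane and the points are not all coplanar.

No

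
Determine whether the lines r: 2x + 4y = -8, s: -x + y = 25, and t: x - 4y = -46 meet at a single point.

Yes

Intersecting r and s: solving the 2×2 system gives (x, y) = (-18, 7).
Substitute into t: (1)(-18) + (-4)(7) = -46.
This equals -46, so (-18, 7) lies on all three lines and they are concurrent.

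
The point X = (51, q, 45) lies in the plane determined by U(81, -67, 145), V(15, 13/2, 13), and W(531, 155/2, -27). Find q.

The plane through U, V, W has equation 6432x − 70752y − 42612z = -917364.
Substituting X: (-70752)q + (-1589508) = -917364, so q = -19/2.

-19/2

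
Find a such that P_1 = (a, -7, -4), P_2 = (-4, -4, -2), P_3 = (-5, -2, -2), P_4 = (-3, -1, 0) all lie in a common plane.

The points are coplanar iff P_1P_2 · (P_1P_3 × P_1P_4) = 0.
Expanding, this is linear in a: (-4)a + (-20) = 0.
So a = -5.

-5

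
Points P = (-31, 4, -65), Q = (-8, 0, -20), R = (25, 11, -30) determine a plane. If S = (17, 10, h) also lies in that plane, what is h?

-35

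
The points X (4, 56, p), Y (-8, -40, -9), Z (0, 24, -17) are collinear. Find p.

-21

Direction YZ = (8, 64, -8). From the x-coordinate of X, the parameter along the line is τ = (4 − (-8))/8 = 3/2.
Then p = (-9) + 3/2·(-8) = -21.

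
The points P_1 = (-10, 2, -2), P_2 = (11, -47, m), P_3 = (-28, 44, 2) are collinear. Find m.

-20/3

Direction P_1P_3 = (-18, 42, 4). From the x-coordinate of P_2, the parameter along the line is τ = (11 − (-10))/(-18) = -7/6.
Then m = (-2) + (-7/6)·(4) = -20/3.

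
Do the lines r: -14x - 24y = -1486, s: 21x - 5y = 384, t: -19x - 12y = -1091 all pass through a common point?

The three lines meet at one point iff the augmented coefficient matrix [aᵢ bᵢ cᵢ] has rank < 3, i.e. its determinant vanishes.
Here the determinant is 0.
It vanishes, so the lines are concurrent at (29, 45).

Yes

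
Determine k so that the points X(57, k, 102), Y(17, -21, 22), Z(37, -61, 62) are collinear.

-101

Direction YZ = (20, -40, 40). From the x-coordinate of X, the parameter along the line is τ = (57 − 17)/20 = 2.
Then k = (-21) + 2·(-40) = -101.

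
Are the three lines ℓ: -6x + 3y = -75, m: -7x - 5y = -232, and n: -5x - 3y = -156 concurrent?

Yes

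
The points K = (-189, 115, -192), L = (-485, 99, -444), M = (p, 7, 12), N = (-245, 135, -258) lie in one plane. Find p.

-57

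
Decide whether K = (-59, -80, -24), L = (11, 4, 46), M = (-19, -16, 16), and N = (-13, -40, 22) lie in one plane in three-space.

A normal to the plane through K, L, M is n = KL × KM = (-1120, 0, 1120).
The plane has equation n·P = 39200. For N: n·N = 39200.
Equal, so N lies in the plane and all four are coplanar.

Yes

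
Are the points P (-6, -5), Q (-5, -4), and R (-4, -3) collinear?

PQ = (1, 1), PR = (2, 2).
Checking proportionality: PR = 2·PQ, so the vectors are parallel and the points are collinear.

Yes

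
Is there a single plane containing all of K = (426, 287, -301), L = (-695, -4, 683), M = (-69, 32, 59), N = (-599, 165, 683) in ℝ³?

No

With K as base: KL = (-1121, -291, 984), KM = (-495, -255, 360), KN = (-1025, -122, 984).
KM × KN = (-207000, 118080, -200985).
KL · (KM × KN) = -83520.
Since -83520 ≠ 0, the four points are not coplanar.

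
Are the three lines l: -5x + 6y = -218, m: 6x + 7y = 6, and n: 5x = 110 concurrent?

The three lines meet at one point iff the augmented coefficient matrix [aᵢ bᵢ cᵢ] has rank < 3, i.e. its determinant vanishes.
Here the determinant is 0.
It vanishes, so the lines are concurrent at (22, -18).

Yes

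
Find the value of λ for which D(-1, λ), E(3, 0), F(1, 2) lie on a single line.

The three points are collinear iff det[DE; DF] = 0.
This determinant is linear in λ: (-2)λ + (8) = 0, so λ = 4.

4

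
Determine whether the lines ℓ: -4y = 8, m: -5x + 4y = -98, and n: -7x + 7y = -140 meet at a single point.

Yes

Intersecting ℓ and m: solving the 2×2 system gives (x, y) = (18, -2).
Substitute into n: (-7)(18) + (7)(-2) = -140.
This equals -140, so (18, -2) lies on all three lines and they are concurrent.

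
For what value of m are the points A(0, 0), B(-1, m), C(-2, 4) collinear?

2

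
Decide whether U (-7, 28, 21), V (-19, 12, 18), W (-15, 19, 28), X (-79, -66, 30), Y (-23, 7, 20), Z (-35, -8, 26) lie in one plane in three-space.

The plane through U, V, W has normal n = UV × UW = (-139, 108, -20) and equation n·P = 3577.
Checking the remaining points: n·X = 3253, n·Y = 3553, n·Z = 3481.
Since n·X = 3253 ≠ 3577, X is off the plane and the points are not all coplanar.

No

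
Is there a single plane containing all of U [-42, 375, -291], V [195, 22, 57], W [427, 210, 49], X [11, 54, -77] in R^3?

No

The four points are coplanar iff the 3×3 determinant with rows UV, UW, UX is zero.
Rows: (237, -353, 348), (469, -165, 340), (53, -321, 214).
Expanding along the first row: (237)(73830) − (-353)(82346) + (348)(-141804) = -2781944.
Nonzero ⇒ not coplanar.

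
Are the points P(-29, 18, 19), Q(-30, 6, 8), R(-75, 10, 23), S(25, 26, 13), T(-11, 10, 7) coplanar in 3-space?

The plane through P, Q, R has normal n = PQ × PR = (-136, 510, -544) and equation n·X = 2788.
Checking the remaining points: n·S = 2788, n·T = 2788.
All equal 2788, so all 5 points lie in one plane.

Yes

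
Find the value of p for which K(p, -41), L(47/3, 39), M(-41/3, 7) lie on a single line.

Collinearity: (K − L) must be parallel to (M − L) = (-88/3, -32).
Cross-multiplying the components: (p − 47/3)·(-32) = (-80)·(-88/3).
Solving gives p = -173/3.

-173/3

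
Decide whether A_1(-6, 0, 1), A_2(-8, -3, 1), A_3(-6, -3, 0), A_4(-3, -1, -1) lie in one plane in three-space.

With A_1 as base: A_1A_2 = (-2, -3, 0), A_1A_3 = (0, -3, -1), A_1A_4 = (3, -1, -2).
A_1A_3 × A_1A_4 = (5, -3, 9).
A_1A_2 · (A_1A_3 × A_1A_4) = -1.
Since -1 ≠ 0, the four points are not coplanar.

No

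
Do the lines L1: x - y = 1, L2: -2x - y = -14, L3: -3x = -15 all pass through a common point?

Yes

Lines aᵢx + bᵢy = cᵢ with pairwise distinct directions are concurrent exactly when det[aᵢ bᵢ cᵢ] = 0.
Here the determinant is 0.
It vanishes, so the lines are concurrent at (5, 4).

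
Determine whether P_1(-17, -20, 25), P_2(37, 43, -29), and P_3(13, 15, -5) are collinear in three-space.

Yes

P_1P_2 = (54, 63, -54), P_1P_3 = (30, 35, -30).
P_1P_2 × P_1P_3 = (0, 0, 0).
The cross product vanishes, so the three points are collinear.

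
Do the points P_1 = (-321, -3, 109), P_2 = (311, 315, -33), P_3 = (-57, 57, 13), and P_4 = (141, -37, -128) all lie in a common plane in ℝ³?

The four points are coplanar iff the 3×3 determinant with rows P_1P_2, P_1P_3, P_1P_4 is zero.
Rows: (632, 318, -142), (264, 60, -96), (462, -34, -237).
Expanding along the first row: (632)(-17484) − (318)(-18216) + (-142)(-36696) = -46368.
Nonzero ⇒ not coplanar.

No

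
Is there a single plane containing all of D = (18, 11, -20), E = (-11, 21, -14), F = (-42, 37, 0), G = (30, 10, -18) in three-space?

Yes

The four points are coplanar iff the 3×3 determinant with rows DE, DF, DG is zero.
Rows: (-29, 10, 6), (-60, 26, 20), (12, -1, 2).
Expanding along the first row: (-29)(72) − (10)(-360) + (6)(-252) = 0.
Zero determinant ⇒ coplanar.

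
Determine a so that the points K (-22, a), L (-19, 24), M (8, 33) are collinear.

Collinearity: (K − L) must be parallel to (M − L) = (27, 9).
Cross-multiplying the components: (a − 24)·(27) = (-3)·(9).
Solving gives a = 23.

23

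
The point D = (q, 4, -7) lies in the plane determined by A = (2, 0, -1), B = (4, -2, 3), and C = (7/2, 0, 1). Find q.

-1/2

A normal to the plane is n = AB × AC = (-4, 2, 3).
D lies in the plane iff n · AD = 0.
This gives (-4)q + (-2) = 0, so q = -1/2.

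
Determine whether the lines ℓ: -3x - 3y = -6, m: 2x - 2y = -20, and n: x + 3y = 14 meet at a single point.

The three lines meet at one point iff the augmented coefficient matrix [aᵢ bᵢ cᵢ] has rank < 3, i.e. its determinant vanishes.
Here the determinant is 0.
It vanishes, so the lines are concurrent at (-4, 6).

Yes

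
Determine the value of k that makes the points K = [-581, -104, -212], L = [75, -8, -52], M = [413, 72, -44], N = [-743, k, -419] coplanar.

Normal to plane KLM: n = (-12032, 48832, 20032); plane equation n·P = -2334720.
Requiring n·N = -2334720: (48832)k + (546368) = -2334720.
So k = -59.

-59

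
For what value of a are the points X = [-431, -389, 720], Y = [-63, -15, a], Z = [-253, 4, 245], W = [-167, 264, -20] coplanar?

Coplanarity ⇔ det[XY; XZ; XW] = 0.
Expanding, this is linear in a: (12482)a + (499280) = 0.
So a = -40.

-40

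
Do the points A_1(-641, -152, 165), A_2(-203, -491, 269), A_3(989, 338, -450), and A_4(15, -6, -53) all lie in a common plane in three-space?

No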